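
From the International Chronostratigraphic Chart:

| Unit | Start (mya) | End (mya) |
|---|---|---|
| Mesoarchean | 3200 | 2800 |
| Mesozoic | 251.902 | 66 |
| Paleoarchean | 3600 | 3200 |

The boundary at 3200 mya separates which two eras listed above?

The Paleoarchean ends at 3200 mya and the Mesoarchean begins at 3200 mya, so they share that boundary.

Paleoarchean and Mesoarchean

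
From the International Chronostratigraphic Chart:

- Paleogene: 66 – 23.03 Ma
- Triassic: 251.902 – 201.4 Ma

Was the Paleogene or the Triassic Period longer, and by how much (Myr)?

Paleogene: 66 − 23.03 = 42.97 Myr.
Triassic: 251.902 − 201.4 = 50.502 Myr.
Difference: 50.502 − 42.97 = 7.532 Myr, so the Triassic was longer.

Triassic, by 7.532 million years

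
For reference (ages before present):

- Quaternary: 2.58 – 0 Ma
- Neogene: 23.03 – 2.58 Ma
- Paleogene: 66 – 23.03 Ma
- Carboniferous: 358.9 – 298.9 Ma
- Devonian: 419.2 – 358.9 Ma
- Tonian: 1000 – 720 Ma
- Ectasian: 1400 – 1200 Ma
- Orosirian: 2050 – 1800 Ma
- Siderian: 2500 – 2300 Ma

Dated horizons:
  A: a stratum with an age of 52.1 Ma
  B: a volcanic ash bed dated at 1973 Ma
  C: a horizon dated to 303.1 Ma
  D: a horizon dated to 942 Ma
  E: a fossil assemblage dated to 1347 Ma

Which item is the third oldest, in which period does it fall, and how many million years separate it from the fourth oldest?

D, in the Tonian; 638.9 million years to C

Larger Ma means older, so oldest first: B 1973 > E 1347 > D 942 > C 303.1 > A 52.1.
Counting 3 along gives D (942 Ma); the excerpt puts that inside the Tonian, 1000–720 Ma.
Next in line is C (303.1 Ma), and 942 − 303.1 = 638.9 Myr.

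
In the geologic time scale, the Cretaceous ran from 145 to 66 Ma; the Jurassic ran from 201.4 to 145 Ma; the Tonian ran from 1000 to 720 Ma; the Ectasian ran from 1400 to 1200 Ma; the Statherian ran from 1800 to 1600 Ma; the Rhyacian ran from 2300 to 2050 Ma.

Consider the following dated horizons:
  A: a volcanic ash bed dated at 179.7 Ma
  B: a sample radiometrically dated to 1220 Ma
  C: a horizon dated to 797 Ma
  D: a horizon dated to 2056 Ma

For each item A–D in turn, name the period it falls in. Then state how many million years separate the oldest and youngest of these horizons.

A — Jurassic; B — Ectasian; C — Tonian; D — Rhyacian; span 1876.3 million years

Match each age against the start–end ranges in the excerpt: A = 179.7 Ma → Jurassic (201.4–145); B = 1220 Ma → Ectasian (1400–1200); C = 797 Ma → Tonian (1000–720); D = 2056 Ma → Rhyacian (2300–2050).
The largest age is 2056 Ma and the smallest is 179.7 Ma; their difference is 1876.3 Myr.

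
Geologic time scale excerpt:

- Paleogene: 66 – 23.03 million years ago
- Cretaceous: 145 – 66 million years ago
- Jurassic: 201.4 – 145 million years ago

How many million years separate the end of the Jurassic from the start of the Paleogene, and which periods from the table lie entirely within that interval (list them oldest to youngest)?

79 million years; Cretaceous

End of Jurassic = 145 Ma; start of Paleogene = 66 Ma.
Gap = 145 − 66 = 79 Myr.
Periods wholly inside 145–66 Ma: Cretaceous (145–66).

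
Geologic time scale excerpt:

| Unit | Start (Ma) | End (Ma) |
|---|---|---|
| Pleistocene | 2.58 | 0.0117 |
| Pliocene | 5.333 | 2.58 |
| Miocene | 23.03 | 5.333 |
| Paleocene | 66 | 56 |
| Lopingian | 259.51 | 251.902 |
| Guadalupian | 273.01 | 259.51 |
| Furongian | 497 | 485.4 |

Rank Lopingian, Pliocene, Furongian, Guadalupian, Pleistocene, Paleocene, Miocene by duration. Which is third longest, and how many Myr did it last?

Start − end for each: Lopingian 259.51 − 251.902 = 7.608; Pliocene 5.333 − 2.58 = 2.753; Furongian 497 − 485.4 = 11.6; Guadalupian 273.01 − 259.51 = 13.5; Pleistocene 2.58 − 0.0117 = 2.5683; Paleocene 66 − 56 = 10; Miocene 23.03 − 5.333 = 17.697.
Ranking these from longest: Miocene > Guadalupian > Furongian > Paleocene > Lopingian > Pliocene > Pleistocene.
Position 3 in that ranking is Furongian, which lasted 11.6 Myr.

Furongian, 11.6 million years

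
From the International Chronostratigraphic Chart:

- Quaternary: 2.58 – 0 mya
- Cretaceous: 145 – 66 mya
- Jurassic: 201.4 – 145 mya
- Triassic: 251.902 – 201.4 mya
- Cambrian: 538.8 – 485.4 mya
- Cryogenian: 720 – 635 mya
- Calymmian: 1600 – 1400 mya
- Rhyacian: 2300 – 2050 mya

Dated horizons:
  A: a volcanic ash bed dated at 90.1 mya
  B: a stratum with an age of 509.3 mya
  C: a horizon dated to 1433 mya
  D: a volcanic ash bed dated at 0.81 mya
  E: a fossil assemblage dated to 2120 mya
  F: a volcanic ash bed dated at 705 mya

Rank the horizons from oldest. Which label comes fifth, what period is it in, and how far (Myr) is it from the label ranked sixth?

Larger Ma means older, so oldest first: E 2120 > C 1433 > F 705 > B 509.3 > A 90.1 > D 0.81.
Counting 5 along gives A (90.1 Ma); the excerpt puts that inside the Cretaceous, 145–66 Ma.
Next in line is D (0.81 Ma), and 90.1 − 0.81 = 89.29 Myr.

A, in the Cretaceous; 89.29 million years to D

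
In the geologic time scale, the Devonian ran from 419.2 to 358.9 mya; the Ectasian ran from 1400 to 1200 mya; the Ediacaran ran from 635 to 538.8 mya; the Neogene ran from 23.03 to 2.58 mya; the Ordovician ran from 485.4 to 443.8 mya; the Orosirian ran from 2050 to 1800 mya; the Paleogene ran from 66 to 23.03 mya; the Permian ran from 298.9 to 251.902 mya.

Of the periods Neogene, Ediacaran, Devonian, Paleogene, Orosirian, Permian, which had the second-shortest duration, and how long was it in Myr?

Paleogene, 42.97 million years

Start − end for each: Neogene 23.03 − 2.58 = 20.45; Ediacaran 635 − 538.8 = 96.2; Devonian 419.2 − 358.9 = 60.3; Paleogene 66 − 23.03 = 42.97; Orosirian 2050 − 1800 = 250; Permian 298.9 − 251.902 = 46.998.
Ranking these from shortest: Neogene < Paleogene < Permian < Devonian < Ediacaran < Orosirian.
Position 2 in that ranking is Paleogene, which lasted 42.97 Myr.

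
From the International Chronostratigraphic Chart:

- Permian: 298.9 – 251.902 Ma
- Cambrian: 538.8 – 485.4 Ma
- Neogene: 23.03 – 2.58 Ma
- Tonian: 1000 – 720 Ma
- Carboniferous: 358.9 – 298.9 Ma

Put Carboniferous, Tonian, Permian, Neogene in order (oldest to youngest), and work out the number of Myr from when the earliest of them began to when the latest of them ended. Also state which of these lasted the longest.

Start ages (Ma): Tonian 1000, Carboniferous 358.9, Permian 298.9, Neogene 23.03.
Ordered oldest to youngest: Tonian, Carboniferous, Permian, Neogene.
Span = 1000 − 2.58 = 997.42 Myr.
Durations: Carboniferous 60, Permian 46.998, Neogene 20.45, Tonian 280 → longest is Tonian (280 Myr).

Tonian → Carboniferous → Permian → Neogene; total span 997.42 Myr; longest is Tonian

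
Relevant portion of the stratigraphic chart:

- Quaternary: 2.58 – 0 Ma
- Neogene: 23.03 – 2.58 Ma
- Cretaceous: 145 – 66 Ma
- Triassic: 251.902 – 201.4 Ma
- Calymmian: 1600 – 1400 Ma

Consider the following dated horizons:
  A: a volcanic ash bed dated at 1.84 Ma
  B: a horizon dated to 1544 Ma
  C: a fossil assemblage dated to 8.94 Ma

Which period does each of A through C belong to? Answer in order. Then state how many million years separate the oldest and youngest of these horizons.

A: 1.84 Ma lies in 2.58–0 Ma, so Quaternary.
B: 1544 Ma lies in 1600–1400 Ma, so Calymmian.
C: 8.94 Ma lies in 23.03–2.58 Ma, so Neogene.
Oldest = 1544 Ma, youngest = 1.84 Ma → span 1542.16 Myr.

A — Quaternary; B — Calymmian; C — Neogene; span 1542.16 million years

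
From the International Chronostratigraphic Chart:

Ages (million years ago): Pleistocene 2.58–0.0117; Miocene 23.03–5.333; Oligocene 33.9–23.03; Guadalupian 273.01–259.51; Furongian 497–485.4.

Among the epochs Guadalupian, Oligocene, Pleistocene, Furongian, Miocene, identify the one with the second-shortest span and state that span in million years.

Oligocene, 10.87 million years

Start − end for each: Guadalupian 273.01 − 259.51 = 13.5; Oligocene 33.9 − 23.03 = 10.87; Pleistocene 2.58 − 0.0117 = 2.5683; Furongian 497 − 485.4 = 11.6; Miocene 23.03 − 5.333 = 17.697.
Ranking these from shortest: Pleistocene < Oligocene < Furongian < Guadalupian < Miocene.
Position 2 in that ranking is Oligocene, which lasted 10.87 Myr.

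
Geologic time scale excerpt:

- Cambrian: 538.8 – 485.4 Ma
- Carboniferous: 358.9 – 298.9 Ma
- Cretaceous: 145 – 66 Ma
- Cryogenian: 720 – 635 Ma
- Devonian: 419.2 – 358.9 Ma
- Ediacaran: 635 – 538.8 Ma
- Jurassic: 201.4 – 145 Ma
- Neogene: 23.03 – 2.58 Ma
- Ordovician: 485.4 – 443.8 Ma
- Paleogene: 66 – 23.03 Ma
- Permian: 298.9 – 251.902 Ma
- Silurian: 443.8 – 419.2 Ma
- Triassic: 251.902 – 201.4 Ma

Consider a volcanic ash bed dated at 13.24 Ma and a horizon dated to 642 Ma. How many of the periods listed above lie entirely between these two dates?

11

642 Ma sits inside the Cryogenian (720–635) and 13.24 Ma inside the Neogene (23.03–2.58); neither of those is wholly between the two dates.
The listed periods lying completely between them are Ediacaran, Cambrian, Ordovician, Silurian, Devonian, Carboniferous, Permian, Triassic, Jurassic, Cretaceous, Paleogene — 11 in all.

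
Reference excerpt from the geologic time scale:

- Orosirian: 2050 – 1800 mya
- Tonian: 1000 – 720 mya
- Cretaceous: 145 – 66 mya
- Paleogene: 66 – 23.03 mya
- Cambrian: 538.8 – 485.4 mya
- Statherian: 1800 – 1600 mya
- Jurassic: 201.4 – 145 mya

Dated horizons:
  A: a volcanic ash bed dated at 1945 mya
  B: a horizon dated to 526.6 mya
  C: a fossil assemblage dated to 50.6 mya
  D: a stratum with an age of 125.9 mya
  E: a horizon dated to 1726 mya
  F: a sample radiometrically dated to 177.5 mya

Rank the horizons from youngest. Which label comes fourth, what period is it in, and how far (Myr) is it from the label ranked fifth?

Sorted youngest-first by Ma: C (50.6), D (125.9), F (177.5), B (526.6), E (1726), A (1945).
The fourth youngest is B at 526.6 Ma, which lies in 538.8–485.4 Ma: the Cambrian.
The fifth youngest is E at 1726 Ma; separation = |526.6 − 1726| = 1199.4 Myr.

B, in the Cambrian; 1199.4 million years to E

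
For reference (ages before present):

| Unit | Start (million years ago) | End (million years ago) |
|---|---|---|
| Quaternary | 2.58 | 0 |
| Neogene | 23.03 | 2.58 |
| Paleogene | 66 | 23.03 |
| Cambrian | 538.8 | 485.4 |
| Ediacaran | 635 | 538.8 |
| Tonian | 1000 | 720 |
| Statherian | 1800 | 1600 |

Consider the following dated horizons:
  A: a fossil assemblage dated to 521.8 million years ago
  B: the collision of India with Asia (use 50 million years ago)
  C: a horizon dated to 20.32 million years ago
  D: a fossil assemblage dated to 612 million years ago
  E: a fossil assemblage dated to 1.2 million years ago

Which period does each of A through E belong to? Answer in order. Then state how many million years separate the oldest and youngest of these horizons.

A: 521.8 Ma lies in 538.8–485.4 Ma, so Cambrian.
B: 50 Ma lies in 66–23.03 Ma, so Paleogene.
C: 20.32 Ma lies in 23.03–2.58 Ma, so Neogene.
D: 612 Ma lies in 635–538.8 Ma, so Ediacaran.
E: 1.2 Ma lies in 2.58–0 Ma, so Quaternary.
Oldest = 612 Ma, youngest = 1.2 Ma → span 610.8 Myr.

A — Cambrian; B — Paleogene; C — Neogene; D — Ediacaran; E — Quaternary; span 610.8 million years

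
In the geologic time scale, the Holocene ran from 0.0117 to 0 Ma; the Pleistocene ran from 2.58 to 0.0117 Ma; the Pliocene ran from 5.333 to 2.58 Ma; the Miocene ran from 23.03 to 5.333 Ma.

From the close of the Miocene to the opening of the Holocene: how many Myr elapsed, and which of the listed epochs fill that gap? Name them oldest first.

End of Miocene = 5.333 Ma; start of Holocene = 0.0117 Ma.
Gap = 5.333 − 0.0117 = 5.3213 Myr.
Epochs wholly inside 5.333–0.0117 Ma: Pliocene (5.333–2.58), Pleistocene (2.58–0.0117).

5.3213 million years; Pliocene, Pleistocene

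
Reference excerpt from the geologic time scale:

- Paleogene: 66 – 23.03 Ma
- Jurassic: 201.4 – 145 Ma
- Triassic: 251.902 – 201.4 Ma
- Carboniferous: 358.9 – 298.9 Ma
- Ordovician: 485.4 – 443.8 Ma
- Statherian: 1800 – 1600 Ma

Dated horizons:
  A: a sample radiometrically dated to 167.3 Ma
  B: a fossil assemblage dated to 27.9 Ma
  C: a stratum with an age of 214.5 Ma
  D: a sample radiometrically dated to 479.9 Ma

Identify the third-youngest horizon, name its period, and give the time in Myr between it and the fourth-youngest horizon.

Smaller Ma means younger, so youngest first: B 27.9 < A 167.3 < C 214.5 < D 479.9.
Counting 3 along gives C (214.5 Ma); the excerpt puts that inside the Triassic, 251.902–201.4 Ma.
Next in line is D (479.9 Ma), and 479.9 − 214.5 = 265.4 Myr.

C, in the Triassic; 265.4 million years to D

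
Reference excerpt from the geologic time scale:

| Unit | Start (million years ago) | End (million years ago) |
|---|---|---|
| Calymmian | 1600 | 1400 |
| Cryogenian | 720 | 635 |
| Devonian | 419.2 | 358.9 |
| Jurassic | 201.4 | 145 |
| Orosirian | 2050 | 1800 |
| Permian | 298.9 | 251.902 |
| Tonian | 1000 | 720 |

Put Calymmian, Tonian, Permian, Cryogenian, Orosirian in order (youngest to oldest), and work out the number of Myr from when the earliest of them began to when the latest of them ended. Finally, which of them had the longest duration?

Permian → Cryogenian → Tonian → Calymmian → Orosirian; total span 1798.098 Myr; longest is Tonian

Start ages (Ma): Orosirian 2050, Calymmian 1600, Tonian 1000, Cryogenian 720, Permian 298.9.
Ordered youngest to oldest: Permian, Cryogenian, Tonian, Calymmian, Orosirian.
Span = 2050 − 251.902 = 1798.098 Myr.
Durations: Calymmian 200, Permian 46.998, Cryogenian 85, Orosirian 250, Tonian 280 → longest is Tonian (280 Myr).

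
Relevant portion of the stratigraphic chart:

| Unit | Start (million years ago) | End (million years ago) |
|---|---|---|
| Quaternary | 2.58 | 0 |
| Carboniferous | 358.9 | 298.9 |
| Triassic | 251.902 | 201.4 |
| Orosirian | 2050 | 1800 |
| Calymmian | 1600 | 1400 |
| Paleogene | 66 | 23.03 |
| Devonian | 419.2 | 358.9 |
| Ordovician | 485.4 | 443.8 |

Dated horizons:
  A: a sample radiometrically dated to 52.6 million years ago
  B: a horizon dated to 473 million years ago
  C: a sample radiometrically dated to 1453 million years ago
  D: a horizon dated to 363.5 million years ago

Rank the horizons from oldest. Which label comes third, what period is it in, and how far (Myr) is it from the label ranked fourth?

Larger Ma means older, so oldest first: C 1453 > B 473 > D 363.5 > A 52.6.
Counting 3 along gives D (363.5 Ma); the excerpt puts that inside the Devonian, 419.2–358.9 Ma.
Next in line is A (52.6 Ma), and 363.5 − 52.6 = 310.9 Myr.

D, in the Devonian; 310.9 million years to A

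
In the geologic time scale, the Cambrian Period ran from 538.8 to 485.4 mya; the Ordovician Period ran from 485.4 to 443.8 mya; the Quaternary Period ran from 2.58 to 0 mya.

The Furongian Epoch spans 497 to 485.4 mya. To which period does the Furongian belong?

Cambrian

The Furongian (497–485.4 Ma) lies entirely within 538.8–485.4 Ma, the Cambrian Period.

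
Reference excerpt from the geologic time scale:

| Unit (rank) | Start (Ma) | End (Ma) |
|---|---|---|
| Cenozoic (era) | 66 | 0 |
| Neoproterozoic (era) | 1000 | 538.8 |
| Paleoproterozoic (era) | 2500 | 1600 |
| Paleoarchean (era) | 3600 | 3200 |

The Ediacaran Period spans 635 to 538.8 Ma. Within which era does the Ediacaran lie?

The Ediacaran (635–538.8 Ma) lies entirely within 1000–538.8 Ma, the Neoproterozoic Era.

Neoproterozoic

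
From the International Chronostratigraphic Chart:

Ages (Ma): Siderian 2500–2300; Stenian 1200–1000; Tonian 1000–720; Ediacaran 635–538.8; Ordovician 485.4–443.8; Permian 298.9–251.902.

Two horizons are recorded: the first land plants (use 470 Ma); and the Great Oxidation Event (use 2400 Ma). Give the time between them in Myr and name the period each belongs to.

1930 million years apart; the first in the Ordovician, the second in the Siderian

Elapsed time: 2400 − 470 = 1930 Myr.
470 Ma lies within 485.4–443.8 Ma: Ordovician.
2400 Ma lies within 2500–2300 Ma: Siderian.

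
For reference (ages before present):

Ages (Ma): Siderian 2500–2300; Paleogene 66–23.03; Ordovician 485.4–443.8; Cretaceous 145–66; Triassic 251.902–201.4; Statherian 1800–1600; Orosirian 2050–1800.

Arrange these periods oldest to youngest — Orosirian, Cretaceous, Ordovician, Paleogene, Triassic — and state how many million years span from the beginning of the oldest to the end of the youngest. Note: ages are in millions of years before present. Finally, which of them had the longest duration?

From the excerpt: Orosirian 2050–1800; Cretaceous 145–66; Ordovician 485.4–443.8; Paleogene 66–23.03; Triassic 251.902–201.4 (Ma).
Larger Ma is earlier, so the oldest is Orosirian and the youngest is Paleogene; oldest to youngest: Orosirian, Ordovician, Triassic, Cretaceous, Paleogene.
Oldest start 2050 minus youngest end 23.03 gives 2026.97 Myr overall.
Individual lengths (start − end): Cretaceous 79; Orosirian 250; Triassic 50.502; Paleogene 42.97; Ordovician 41.6. The largest is Orosirian at 250 Myr.

Orosirian → Ordovician → Triassic → Cretaceous → Paleogene; total span 2026.97 Myr; longest is Orosirian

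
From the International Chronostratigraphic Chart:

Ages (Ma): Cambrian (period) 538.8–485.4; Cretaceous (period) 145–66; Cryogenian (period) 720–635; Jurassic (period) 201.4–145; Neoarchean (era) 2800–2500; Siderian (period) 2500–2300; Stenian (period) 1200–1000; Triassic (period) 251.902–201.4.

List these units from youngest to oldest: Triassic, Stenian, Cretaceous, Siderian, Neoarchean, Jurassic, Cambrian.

Cretaceous → Jurassic → Triassic → Cambrian → Stenian → Siderian → Neoarchean

Read off each span (Ma): Triassic 251.902–201.4; Stenian 1200–1000; Cretaceous 145–66; Siderian 2500–2300; Neoarchean 2800–2500; Jurassic 201.4–145; Cambrian 538.8–485.4.
Larger Ma is older, so oldest→youngest is Neoarchean, Siderian, Stenian, Cambrian, Triassic, Jurassic, Cretaceous; reverse it for youngest→oldest.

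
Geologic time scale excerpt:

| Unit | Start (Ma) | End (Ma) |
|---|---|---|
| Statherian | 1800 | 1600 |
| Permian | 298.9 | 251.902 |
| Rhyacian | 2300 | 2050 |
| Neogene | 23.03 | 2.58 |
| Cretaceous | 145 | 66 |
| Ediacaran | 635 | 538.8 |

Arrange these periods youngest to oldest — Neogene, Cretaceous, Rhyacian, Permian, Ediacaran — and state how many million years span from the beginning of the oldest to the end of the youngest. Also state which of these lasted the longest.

Neogene → Cretaceous → Permian → Ediacaran → Rhyacian; total span 2297.42 Myr; longest is Rhyacian

Start ages (Ma): Rhyacian 2300, Ediacaran 635, Permian 298.9, Cretaceous 145, Neogene 23.03.
Ordered youngest to oldest: Neogene, Cretaceous, Permian, Ediacaran, Rhyacian.
Span = 2300 − 2.58 = 2297.42 Myr.
Durations: Ediacaran 96.2, Cretaceous 79, Neogene 20.45, Rhyacian 250, Permian 46.998 → longest is Rhyacian (250 Myr).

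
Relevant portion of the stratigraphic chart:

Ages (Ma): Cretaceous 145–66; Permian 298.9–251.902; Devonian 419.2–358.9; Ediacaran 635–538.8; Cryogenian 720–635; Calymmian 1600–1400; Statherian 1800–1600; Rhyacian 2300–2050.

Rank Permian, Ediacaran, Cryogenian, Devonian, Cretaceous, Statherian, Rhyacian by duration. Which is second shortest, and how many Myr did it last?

Devonian, 60.3 million years

Start − end for each: Permian 298.9 − 251.902 = 46.998; Ediacaran 635 − 538.8 = 96.2; Cryogenian 720 − 635 = 85; Devonian 419.2 − 358.9 = 60.3; Cretaceous 145 − 66 = 79; Statherian 1800 − 1600 = 200; Rhyacian 2300 − 2050 = 250.
Ranking these from shortest: Permian < Devonian < Cretaceous < Cryogenian < Ediacaran < Statherian < Rhyacian.
Position 2 in that ranking is Devonian, which lasted 60.3 Myr.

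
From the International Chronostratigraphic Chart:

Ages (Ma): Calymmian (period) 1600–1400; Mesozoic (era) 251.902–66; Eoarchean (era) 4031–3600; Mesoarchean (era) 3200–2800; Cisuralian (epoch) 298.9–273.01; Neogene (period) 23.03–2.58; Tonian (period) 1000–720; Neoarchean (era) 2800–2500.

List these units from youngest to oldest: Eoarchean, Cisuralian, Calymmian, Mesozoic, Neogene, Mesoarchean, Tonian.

Neogene → Mesozoic → Cisuralian → Tonian → Calymmian → Mesoarchean → Eoarchean

The oldest of these is Eoarchean (starts 4031 Ma) and the youngest is Neogene (ends 2.58 Ma).
In between, by decreasing start age: Mesoarchean (3200), Calymmian (1600), Tonian (1000), Cisuralian (298.9), Mesozoic (251.902).
Listing youngest first means reversing that sequence.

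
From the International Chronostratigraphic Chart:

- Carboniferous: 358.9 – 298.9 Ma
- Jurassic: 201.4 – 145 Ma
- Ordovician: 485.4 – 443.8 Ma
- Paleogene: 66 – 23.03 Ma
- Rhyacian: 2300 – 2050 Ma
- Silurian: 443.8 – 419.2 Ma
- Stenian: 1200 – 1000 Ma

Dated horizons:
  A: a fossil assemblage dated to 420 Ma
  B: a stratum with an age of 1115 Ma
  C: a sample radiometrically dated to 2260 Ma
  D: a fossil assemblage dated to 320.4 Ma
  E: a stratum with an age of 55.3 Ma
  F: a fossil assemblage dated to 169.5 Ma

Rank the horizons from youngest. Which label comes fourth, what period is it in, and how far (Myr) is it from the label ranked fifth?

Sorted youngest-first by Ma: E (55.3), F (169.5), D (320.4), A (420), B (1115), C (2260).
The fourth youngest is A at 420 Ma, which lies in 443.8–419.2 Ma: the Silurian.
The fifth youngest is B at 1115 Ma; separation = |420 − 1115| = 695 Myr.

A, in the Silurian; 695 million years to B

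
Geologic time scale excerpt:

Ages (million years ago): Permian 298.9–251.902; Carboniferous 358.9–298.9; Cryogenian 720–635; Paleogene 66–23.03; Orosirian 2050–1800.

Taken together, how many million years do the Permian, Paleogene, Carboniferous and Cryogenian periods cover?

234.968 million years

Duration is start − end for each: (298.9 − 251.902) + (66 − 23.03) + (358.9 − 298.9) + (720 − 635).
That is 46.998 + 42.97 + 60 + 85, which totals 234.968 million years.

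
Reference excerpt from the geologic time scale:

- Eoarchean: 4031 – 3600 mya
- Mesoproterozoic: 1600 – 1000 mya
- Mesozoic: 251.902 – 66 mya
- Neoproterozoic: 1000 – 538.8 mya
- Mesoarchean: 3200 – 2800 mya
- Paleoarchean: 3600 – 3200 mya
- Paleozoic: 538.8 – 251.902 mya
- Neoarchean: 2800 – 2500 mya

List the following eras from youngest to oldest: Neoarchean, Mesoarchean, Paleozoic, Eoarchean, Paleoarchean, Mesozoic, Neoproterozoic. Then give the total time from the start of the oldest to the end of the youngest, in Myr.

Mesozoic → Paleozoic → Neoproterozoic → Neoarchean → Mesoarchean → Paleoarchean → Eoarchean; total span 3965 Myr

Start ages (Ma): Eoarchean 4031, Paleoarchean 3600, Mesoarchean 3200, Neoarchean 2800, Neoproterozoic 1000, Paleozoic 538.8, Mesozoic 251.902.
Ordered youngest to oldest: Mesozoic, Paleozoic, Neoproterozoic, Neoarchean, Mesoarchean, Paleoarchean, Eoarchean.
Span = 4031 − 66 = 3965 Myr.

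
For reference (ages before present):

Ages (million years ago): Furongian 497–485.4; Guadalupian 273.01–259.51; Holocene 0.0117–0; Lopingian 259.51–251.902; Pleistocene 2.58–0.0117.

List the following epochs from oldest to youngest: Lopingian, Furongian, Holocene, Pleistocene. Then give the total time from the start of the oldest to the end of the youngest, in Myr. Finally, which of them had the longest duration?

Furongian, Lopingian, Pleistocene, Holocene; total span 497 Myr; longest is Furongian

Start ages (Ma): Furongian 497, Lopingian 259.51, Pleistocene 2.58, Holocene 0.0117.
Ordered oldest to youngest: Furongian, Lopingian, Pleistocene, Holocene.
Span = 497 − 0 = 497 Myr.
Durations: Furongian 11.6, Lopingian 7.608, Pleistocene 2.5683, Holocene 0.0117 → longest is Furongian (11.6 Myr).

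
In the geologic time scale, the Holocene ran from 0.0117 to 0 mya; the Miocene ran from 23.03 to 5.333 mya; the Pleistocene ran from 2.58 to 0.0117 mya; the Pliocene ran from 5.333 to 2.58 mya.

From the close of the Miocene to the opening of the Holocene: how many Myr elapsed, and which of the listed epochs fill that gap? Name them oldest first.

The Miocene closes at 5.333 Ma and the Holocene opens at 0.0117 Ma, so the interval is 5.333 − 0.0117 = 5.3213 Myr.
An epoch fits inside if it starts at or after 5.333 Ma and ends at or before 0.0117 Ma; oldest first that gives Pliocene, Pleistocene.

5.3213 million years; Pliocene, Pleistocene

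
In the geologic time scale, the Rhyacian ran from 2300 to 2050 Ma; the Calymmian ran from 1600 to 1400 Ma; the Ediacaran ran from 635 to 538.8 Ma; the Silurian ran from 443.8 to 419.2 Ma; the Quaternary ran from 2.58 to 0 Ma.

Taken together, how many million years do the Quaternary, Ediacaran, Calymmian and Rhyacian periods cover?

548.78 million years

Duration is start − end for each: (2.58 − 0) + (635 − 538.8) + (1600 − 1400) + (2300 − 2050).
That is 2.58 + 96.2 + 200 + 250, which totals 548.78 million years.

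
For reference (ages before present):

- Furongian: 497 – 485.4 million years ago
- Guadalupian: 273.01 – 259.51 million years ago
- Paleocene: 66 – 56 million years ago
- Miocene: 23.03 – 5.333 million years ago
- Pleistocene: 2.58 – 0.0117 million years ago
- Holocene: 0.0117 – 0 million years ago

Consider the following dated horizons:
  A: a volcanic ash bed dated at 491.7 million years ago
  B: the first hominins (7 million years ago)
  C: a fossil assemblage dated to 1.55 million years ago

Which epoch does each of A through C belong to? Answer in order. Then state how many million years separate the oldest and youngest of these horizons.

Match each age against the start–end ranges in the excerpt: A = 491.7 Ma → Furongian (497–485.4); B = 7 Ma → Miocene (23.03–5.333); C = 1.55 Ma → Pleistocene (2.58–0.0117).
The largest age is 491.7 Ma and the smallest is 1.55 Ma; their difference is 490.15 Myr.

A — Furongian; B — Miocene; C — Pleistocene; span 490.15 million years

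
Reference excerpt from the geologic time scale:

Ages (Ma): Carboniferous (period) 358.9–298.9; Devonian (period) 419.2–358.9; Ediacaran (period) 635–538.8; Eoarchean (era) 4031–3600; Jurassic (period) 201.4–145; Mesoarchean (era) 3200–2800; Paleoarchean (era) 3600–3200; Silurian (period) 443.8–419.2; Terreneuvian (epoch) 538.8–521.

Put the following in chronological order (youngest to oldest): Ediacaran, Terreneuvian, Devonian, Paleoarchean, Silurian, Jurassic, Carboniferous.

Jurassic → Carboniferous → Devonian → Silurian → Terreneuvian → Ediacaran → Paleoarchean

The oldest of these is Paleoarchean (starts 3600 Ma) and the youngest is Jurassic (ends 145 Ma).
In between, by decreasing start age: Ediacaran (635), Terreneuvian (538.8), Silurian (443.8), Devonian (419.2), Carboniferous (358.9).
Listing youngest first means reversing that sequence.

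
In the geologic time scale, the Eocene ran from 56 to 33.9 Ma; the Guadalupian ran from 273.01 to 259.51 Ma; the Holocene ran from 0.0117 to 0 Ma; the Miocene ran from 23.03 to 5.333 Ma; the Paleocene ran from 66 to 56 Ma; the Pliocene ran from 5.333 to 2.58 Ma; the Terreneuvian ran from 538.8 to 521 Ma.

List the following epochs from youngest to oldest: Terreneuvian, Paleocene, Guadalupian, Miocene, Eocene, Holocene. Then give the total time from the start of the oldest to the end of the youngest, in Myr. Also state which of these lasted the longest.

Start ages (Ma): Terreneuvian 538.8, Guadalupian 273.01, Paleocene 66, Eocene 56, Miocene 23.03, Holocene 0.0117.
Ordered youngest to oldest: Holocene, Miocene, Eocene, Paleocene, Guadalupian, Terreneuvian.
Span = 538.8 − 0 = 538.8 Myr.
Durations: Terreneuvian 17.8, Guadalupian 13.5, Paleocene 10, Holocene 0.0117, Miocene 17.697, Eocene 22.1 → longest is Eocene (22.1 Myr).

Holocene, Miocene, Eocene, Paleocene, Guadalupian, Terreneuvian; total span 538.8 Myr; longest is Eocene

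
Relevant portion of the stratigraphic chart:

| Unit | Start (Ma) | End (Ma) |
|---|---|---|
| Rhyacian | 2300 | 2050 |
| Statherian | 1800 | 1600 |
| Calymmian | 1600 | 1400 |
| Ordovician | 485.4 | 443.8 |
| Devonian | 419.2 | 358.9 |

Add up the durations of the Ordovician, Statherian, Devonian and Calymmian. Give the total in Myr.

Duration is start − end for each: (485.4 − 443.8) + (1800 − 1600) + (419.2 − 358.9) + (1600 − 1400).
That is 41.6 + 200 + 60.3 + 200, which totals 501.9 million years.

501.9 million years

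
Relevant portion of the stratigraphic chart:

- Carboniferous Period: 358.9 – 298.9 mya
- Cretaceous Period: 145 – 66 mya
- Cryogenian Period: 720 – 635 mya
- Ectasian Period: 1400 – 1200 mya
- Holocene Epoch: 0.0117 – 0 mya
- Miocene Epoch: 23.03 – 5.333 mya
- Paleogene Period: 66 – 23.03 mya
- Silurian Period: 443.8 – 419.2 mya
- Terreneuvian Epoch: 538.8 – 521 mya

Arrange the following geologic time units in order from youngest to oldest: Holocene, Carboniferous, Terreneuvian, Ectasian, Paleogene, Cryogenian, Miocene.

Holocene, Miocene, Paleogene, Carboniferous, Terreneuvian, Cryogenian, Ectasian

The oldest of these is Ectasian (starts 1400 Ma) and the youngest is Holocene (ends 0 Ma).
In between, by decreasing start age: Cryogenian (720), Terreneuvian (538.8), Carboniferous (358.9), Paleogene (66), Miocene (23.03).
Listing youngest first means reversing that sequence.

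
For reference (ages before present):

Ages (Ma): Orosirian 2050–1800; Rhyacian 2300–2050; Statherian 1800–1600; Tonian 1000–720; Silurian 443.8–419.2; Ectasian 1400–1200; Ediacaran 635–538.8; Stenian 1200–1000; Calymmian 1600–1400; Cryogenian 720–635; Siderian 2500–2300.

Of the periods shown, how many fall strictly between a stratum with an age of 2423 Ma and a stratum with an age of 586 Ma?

8

2423 Ma sits inside the Siderian (2500–2300) and 586 Ma inside the Ediacaran (635–538.8); neither of those is wholly between the two dates.
The listed periods lying completely between them are Rhyacian, Orosirian, Statherian, Calymmian, Ectasian, Stenian, Tonian, Cryogenian — 8 in all.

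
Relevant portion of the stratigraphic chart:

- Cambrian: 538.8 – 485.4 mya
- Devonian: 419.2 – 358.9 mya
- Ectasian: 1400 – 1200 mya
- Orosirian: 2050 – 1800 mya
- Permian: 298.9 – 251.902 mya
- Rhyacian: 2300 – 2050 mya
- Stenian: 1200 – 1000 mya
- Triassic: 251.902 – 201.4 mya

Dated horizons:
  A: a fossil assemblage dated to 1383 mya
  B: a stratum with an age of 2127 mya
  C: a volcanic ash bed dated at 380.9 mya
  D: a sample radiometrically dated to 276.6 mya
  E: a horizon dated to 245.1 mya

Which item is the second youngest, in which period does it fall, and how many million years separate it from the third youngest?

Smaller Ma means younger, so youngest first: E 245.1 < D 276.6 < C 380.9 < A 1383 < B 2127.
Counting 2 along gives D (276.6 Ma); the excerpt puts that inside the Permian, 298.9–251.902 Ma.
Next in line is C (380.9 Ma), and 380.9 − 276.6 = 104.3 Myr.

D, in the Permian; 104.3 million years to C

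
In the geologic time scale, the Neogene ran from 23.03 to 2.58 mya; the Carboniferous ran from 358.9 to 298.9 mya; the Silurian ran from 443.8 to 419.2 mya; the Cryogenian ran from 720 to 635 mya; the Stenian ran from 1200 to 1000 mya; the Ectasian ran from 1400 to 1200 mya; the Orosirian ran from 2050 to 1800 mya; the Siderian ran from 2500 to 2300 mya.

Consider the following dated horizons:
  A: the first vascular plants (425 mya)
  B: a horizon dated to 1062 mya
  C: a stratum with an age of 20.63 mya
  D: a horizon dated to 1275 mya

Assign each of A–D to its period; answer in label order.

A: 425 Ma lies in 443.8–419.2 Ma, so Silurian.
B: 1062 Ma lies in 1200–1000 Ma, so Stenian.
C: 20.63 Ma lies in 23.03–2.58 Ma, so Neogene.
D: 1275 Ma lies in 1400–1200 Ma, so Ectasian.

A — Silurian; B — Stenian; C — Neogene; D — Ectasian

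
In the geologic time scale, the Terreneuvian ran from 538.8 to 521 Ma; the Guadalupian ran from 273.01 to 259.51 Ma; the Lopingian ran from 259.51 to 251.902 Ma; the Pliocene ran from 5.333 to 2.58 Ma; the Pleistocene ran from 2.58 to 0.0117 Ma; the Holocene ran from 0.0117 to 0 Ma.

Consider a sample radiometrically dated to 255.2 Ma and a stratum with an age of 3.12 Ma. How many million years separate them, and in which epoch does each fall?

252.08 million years apart; the first in the Lopingian, the second in the Pliocene

Elapsed time: 255.2 − 3.12 = 252.08 Myr.
255.2 Ma lies within 259.51–251.902 Ma: Lopingian.
3.12 Ma lies within 5.333–2.58 Ma: Pliocene.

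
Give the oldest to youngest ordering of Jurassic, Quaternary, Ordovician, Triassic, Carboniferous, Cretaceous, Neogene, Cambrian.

Group by era (each group listed oldest first) — Paleozoic: Cambrian, Ordovician, Carboniferous; Mesozoic: Triassic, Jurassic, Cretaceous; Cenozoic: Neogene, Quaternary. The eras run Paleozoic → Mesozoic → Cenozoic. Concatenating the groups in that era order gives oldest to youngest directly.

Cambrian, then Ordovician, then Carboniferous, then Triassic, then Jurassic, then Cretaceous, then Neogene, then Quaternary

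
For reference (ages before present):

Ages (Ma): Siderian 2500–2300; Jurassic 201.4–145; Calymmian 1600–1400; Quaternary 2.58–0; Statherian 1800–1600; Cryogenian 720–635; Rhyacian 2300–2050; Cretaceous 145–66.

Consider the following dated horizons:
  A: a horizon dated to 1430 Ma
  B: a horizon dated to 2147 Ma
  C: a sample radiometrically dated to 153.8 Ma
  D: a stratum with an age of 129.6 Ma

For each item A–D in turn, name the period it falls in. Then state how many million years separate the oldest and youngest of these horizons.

A: 1430 Ma lies in 1600–1400 Ma, so Calymmian.
B: 2147 Ma lies in 2300–2050 Ma, so Rhyacian.
C: 153.8 Ma lies in 201.4–145 Ma, so Jurassic.
D: 129.6 Ma lies in 145–66 Ma, so Cretaceous.
Oldest = 2147 Ma, youngest = 129.6 Ma → span 2017.4 Myr.

A — Calymmian; B — Rhyacian; C — Jurassic; D — Cretaceous; span 2017.4 million years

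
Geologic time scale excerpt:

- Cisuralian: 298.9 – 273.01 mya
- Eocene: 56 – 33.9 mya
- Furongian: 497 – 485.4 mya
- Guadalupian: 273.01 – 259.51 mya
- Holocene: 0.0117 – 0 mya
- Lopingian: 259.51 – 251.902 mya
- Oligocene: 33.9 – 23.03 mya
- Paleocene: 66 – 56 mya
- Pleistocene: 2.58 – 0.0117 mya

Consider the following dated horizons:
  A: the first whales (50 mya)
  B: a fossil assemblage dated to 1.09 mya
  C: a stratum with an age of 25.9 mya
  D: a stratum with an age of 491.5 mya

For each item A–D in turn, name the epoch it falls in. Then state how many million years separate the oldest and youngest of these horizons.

A: 50 Ma lies in 56–33.9 Ma, so Eocene.
B: 1.09 Ma lies in 2.58–0.0117 Ma, so Pleistocene.
C: 25.9 Ma lies in 33.9–23.03 Ma, so Oligocene.
D: 491.5 Ma lies in 497–485.4 Ma, so Furongian.
Oldest = 491.5 Ma, youngest = 1.09 Ma → span 490.41 Myr.

A — Eocene; B — Pleistocene; C — Oligocene; D — Furongian; span 490.41 million years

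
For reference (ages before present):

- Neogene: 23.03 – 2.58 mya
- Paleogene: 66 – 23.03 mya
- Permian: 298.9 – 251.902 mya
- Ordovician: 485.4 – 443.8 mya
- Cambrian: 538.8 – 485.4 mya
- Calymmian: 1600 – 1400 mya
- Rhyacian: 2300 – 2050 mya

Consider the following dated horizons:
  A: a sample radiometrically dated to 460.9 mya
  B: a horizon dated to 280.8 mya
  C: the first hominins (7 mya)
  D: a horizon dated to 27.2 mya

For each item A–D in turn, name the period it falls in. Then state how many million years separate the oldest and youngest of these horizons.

A — Ordovician; B — Permian; C — Neogene; D — Paleogene; span 453.9 million years

Match each age against the start–end ranges in the excerpt: A = 460.9 Ma → Ordovician (485.4–443.8); B = 280.8 Ma → Permian (298.9–251.902); C = 7 Ma → Neogene (23.03–2.58); D = 27.2 Ma → Paleogene (66–23.03).
The largest age is 460.9 Ma and the smallest is 7 Ma; their difference is 453.9 Myr.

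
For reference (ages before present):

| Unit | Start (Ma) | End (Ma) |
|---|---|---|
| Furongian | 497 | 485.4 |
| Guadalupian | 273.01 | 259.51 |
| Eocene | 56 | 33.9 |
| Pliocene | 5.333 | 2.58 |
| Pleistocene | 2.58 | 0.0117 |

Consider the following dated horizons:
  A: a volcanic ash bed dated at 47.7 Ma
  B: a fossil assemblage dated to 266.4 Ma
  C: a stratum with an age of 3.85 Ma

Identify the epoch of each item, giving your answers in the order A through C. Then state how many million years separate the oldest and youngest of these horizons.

A: 47.7 Ma lies in 56–33.9 Ma, so Eocene.
B: 266.4 Ma lies in 273.01–259.51 Ma, so Guadalupian.
C: 3.85 Ma lies in 5.333–2.58 Ma, so Pliocene.
Oldest = 266.4 Ma, youngest = 3.85 Ma → span 262.55 Myr.

A — Eocene; B — Guadalupian; C — Pliocene; span 262.55 million years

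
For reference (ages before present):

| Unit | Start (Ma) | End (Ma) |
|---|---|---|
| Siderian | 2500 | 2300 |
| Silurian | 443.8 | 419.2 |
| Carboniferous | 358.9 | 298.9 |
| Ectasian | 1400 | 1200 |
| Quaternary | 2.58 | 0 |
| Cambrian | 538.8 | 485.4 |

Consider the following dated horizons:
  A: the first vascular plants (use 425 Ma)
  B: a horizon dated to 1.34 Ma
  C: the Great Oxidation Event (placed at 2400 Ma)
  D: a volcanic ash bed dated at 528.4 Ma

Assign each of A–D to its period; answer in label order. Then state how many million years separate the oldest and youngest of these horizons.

A — Silurian; B — Quaternary; C — Siderian; D — Cambrian; span 2398.66 million years

A: 425 Ma lies in 443.8–419.2 Ma, so Silurian.
B: 1.34 Ma lies in 2.58–0 Ma, so Quaternary.
C: 2400 Ma lies in 2500–2300 Ma, so Siderian.
D: 528.4 Ma lies in 538.8–485.4 Ma, so Cambrian.
Oldest = 2400 Ma, youngest = 1.34 Ma → span 2398.66 Myr.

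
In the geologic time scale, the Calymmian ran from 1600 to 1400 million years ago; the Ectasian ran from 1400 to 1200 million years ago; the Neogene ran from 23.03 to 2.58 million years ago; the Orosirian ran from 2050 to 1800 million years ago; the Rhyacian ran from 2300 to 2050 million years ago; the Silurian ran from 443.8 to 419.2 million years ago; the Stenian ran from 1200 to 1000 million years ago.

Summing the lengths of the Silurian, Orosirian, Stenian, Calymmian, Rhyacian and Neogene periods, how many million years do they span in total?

Duration is start − end for each: (443.8 − 419.2) + (2050 − 1800) + (1200 − 1000) + (1600 − 1400) + (2300 − 2050) + (23.03 − 2.58).
That is 24.6 + 250 + 200 + 200 + 250 + 20.45, which totals 945.05 million years.

945.05 million years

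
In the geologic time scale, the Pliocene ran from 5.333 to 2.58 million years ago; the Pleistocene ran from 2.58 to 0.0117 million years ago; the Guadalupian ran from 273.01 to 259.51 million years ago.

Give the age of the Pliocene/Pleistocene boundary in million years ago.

The Pliocene ends and the Pleistocene begins at 2.58 million years ago.

2.58 million years ago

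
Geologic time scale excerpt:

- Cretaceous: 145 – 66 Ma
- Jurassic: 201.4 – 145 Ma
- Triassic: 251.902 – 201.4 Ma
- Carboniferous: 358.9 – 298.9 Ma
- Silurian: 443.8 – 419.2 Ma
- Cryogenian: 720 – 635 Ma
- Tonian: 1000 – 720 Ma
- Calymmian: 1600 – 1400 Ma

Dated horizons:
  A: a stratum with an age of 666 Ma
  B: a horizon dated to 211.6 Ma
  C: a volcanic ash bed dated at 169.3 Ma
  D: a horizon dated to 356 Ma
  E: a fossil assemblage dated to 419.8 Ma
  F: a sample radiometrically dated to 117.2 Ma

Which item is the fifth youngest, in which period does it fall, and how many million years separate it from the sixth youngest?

Smaller Ma means younger, so youngest first: F 117.2 < C 169.3 < B 211.6 < D 356 < E 419.8 < A 666.
Counting 5 along gives E (419.8 Ma); the excerpt puts that inside the Silurian, 443.8–419.2 Ma.
Next in line is A (666 Ma), and 666 − 419.8 = 246.2 Myr.

E, in the Silurian; 246.2 million years to A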